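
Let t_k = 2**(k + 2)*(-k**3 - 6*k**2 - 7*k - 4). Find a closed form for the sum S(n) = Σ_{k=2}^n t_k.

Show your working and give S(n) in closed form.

S(n) = -8*2**n*n**3 - 24*2**n*n**2 - 32*2**n*n - 16*2**n + 160

t_(k+1)/t_k = 2*(k**3 + 9*k**2 + 22*k + 18)/(k**3 + 6*k**2 + 7*k + 4).
A = 2, B = 1, C = k**3 + 6*k**2 + 7*k + 4.
Set up (2)·f(k+1) − (1)·f(k) − (k**3 + 6*k**2 + 7*k + 4) = 0.
deg f ≤ 3 (via 0,0,3).
A polynomial solution: f(k) = k*(k**2 + 1).
R(k) = B(k−1)·f(k)/C(k) = k*(k**2 + 1)/(k**3 + 6*k**2 + 7*k + 4); s_k = R·t_k = -2**(k + 2)*k*(k**2 + 1).
Verify: 2**(k + 2)*(-k**3 - 6*k**2 - 7*k - 4) matches t_k.
Evaluate: s_(n+1) = 2**(n + 3)*(-n**3 - 3*n**2 - 4*n - 2); subtract s_(2) = -160 ⇒ S(n) = -8*2**n*n**3 - 24*2**n*n**2 - 32*2**n*n - 16*2**n + 160.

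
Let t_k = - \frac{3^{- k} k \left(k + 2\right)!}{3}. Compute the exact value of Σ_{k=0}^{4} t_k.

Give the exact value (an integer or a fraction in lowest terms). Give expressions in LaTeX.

Σ = -506/27

t_(k+1)/t_k = (k + 1)*(k + 3)/(3*k).
Take A(k)=k/3 + 1, B(k)=1, C(k)=k.
Set up (k/3 + 1)·f(k+1) − (1)·f(k) − (k) = 0.
deg f ≤ 0 (via 1,0,1).
Match coefficients ⇒ f(k) = 3.
Get s_k = R·t_k = -factorial(k + 2)/3**k with R(k) = B(k−1)f(k)/C(k) = 3/k.
s_(k+1) − s_k = -k*factorial(k + 2)/(3*3**k) = t_k.
Σ_(k=0)^(4) t_k = s_(5) − s_(0) = -560/27 − (-2) = -506/27.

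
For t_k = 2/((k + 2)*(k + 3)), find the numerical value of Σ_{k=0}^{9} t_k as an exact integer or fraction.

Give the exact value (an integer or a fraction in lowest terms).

Σ = 5/6

Compute t_(k+1)/t_k: get (k + 2)/(k + 4).
Gosper form: A/B · C(k+1)/C(k) with A=k + 2, B=k + 4, C=1.
Key eq: (k + 2)·f(k+1) = (k + 3)·f(k) + (1).
deg f ≤ 1 (via 1,1,0).
Coefficient equations give f(k) = k/2.
Then R = B(k−1)f/C = k*(k + 3)/2, so s_k = R(k)·t_k = k/(k + 2).
Check: Δs_k = 2/(k**2 + 5*k + 6). ✓
Evaluate s at k=10 and k=0: 5/6 and 0; difference 5/6.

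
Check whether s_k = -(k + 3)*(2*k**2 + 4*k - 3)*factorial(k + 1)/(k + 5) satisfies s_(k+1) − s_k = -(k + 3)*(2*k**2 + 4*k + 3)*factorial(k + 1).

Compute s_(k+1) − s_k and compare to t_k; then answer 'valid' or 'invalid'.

s_(k+1) = -(k + 4)*(2*k**2 + 8*k + 3)*factorial(k + 2)/(k + 6)
s_(k+1) − s_k = -(2*k**5 + 28*k**4 + 145*k**3 + 348*k**2 + 389*k + 174)*factorial(k + 1)/((k + 5)*(k + 6))
(s_(k+1) − s_k) − t_k = 2*(2*k**4 + 20*k**3 + 63*k**2 + 80*k + 48)*factorial(k + 1)/((k + 5)*(k + 6))

Invalid: residual 2*(2*k**4 + 20*k**3 + 63*k**2 + 80*k + 48)*factorial(k + 1)/((k + 5)*(k + 6)) ≠ 0.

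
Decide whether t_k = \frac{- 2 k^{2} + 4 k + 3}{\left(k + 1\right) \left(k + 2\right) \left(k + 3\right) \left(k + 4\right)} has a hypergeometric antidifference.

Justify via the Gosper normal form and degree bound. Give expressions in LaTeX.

Step 1: r(k) = (k + 1)*(4*k - 2*(k + 1)**2 + 7)/((k + 5)*(-2*k**2 + 4*k + 3)).
A = k + 1, B = k + 5, C = k**2 - 2*k - 3/2.
f must satisfy (k + 1)·f(k+1) − (k + 4)·f(k) = k**2 - 2*k - 3/2.
d = 3 from the (1,1,2) case.
Solve for f: f(k) = -k*(2*k + 1)/2 (degree 2 ≤ 3).
Get s_k = R·t_k = k*(2*k + 1)/((k + 1)*(k + 2)*(k + 3)) with R(k) = B(k−1)f(k)/C(k) = -k*(k + 4)*(2*k + 1)/(2*k**2 - 4*k - 3).
Δs = (-2*k**2 + 4*k + 3)/(k**4 + 10*k**3 + 35*k**2 + 50*k + 24), as required.

Yes. s_k = \frac{k \left(2 k + 1\right)}{\left(k + 1\right) \left(k + 2\right) \left(k + 3\right)}.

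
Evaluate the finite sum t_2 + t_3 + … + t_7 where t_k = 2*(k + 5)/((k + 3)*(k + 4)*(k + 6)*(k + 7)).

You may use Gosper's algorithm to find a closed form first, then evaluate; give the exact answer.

r(k) = (k + 3)*(k + 6)**2/((k + 5)**2*(k + 8)) after simplifying.
So A=k + 3 and B=k + 8, with C=k**2 + 10*k + 25.
Set up (k + 3)·f(k+1) − (k + 7)·f(k) − (k**2 + 10*k + 25) = 0.
d = 4 from the (1,1,2) case.
A polynomial solution: f(k) = k*(k + 4)*(k + 5)*(k + 9)/36.
Get s_k = R·t_k = k*(k + 9)/(18*(k**2 + 9*k + 18)) with R(k) = B(k−1)f(k)/C(k) = k*(k + 4)*(k + 7)*(k + 9)/(36*(k + 5)).
Verify: 2*(k + 5)/(k**4 + 20*k**3 + 145*k**2 + 450*k + 504) matches t_k.
Σ_(k=2)^(7) t_k = s_(8) − s_(2) = 34/693 − (11/360) = 57/3080.

Σ = 57/3080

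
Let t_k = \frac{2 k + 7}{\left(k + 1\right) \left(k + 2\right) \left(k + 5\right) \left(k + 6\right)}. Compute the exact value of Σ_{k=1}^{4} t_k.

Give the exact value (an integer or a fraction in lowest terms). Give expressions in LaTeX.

Step 1: r(k) = (k + 1)*(k + 5)*(2*k + 9)/((k + 3)*(k + 7)*(2*k + 7)).
Gosper form: A/B · C(k+1)/C(k) with A=k + 1, B=k + 7, C=k**3 + 21*k**2/2 + 73*k/2 + 42.
Need (k + 1)·f(k+1) − (k + 6)·f(k) = k**3 + 21*k**2/2 + 73*k/2 + 42.
deg f ≤ 5 (via 1,1,3).
A polynomial solution: f(k) = k*(k + 2)*(k + 3)*(k + 4)*(k + 6)/10.
Certificate R = B(k−1)f/C = k*(k + 2)*(k + 6)**2/(5*(2*k + 7)) gives s_k = k*(k + 6)/(5*(k**2 + 6*k + 5)).
s_(k+1) − s_k = (2*k + 7)/(k**4 + 14*k**3 + 65*k**2 + 112*k + 60) = t_k.
Telescoping: Σ = s_(5) − s_(1) = 11/60 − (7/60) = 1/15.

Σ = 1/15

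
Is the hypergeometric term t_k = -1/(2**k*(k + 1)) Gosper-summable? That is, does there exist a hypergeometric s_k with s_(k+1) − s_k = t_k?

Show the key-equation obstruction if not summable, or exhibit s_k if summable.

Compute t_(k+1)/t_k: get (k + 1)/(2*(k + 2)).
So A=k/2 + 1/2 and B=k + 2, with C=1.
Key eq: (k/2 + 1/2)·f(k+1) = (k + 1)·f(k) + (1).
Bound: deg f ≤ -1.
d = -1 < 0 ⇒ no nonzero polynomial f; not summable.

No — t_k has no hypergeometric antidifference.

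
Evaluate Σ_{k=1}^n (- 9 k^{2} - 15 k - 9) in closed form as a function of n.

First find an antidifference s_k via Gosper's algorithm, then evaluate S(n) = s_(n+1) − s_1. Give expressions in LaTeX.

S(n) = 3 n \left(- n^{2} - 4 n - 6\right)

The ratio is (3*k**2 + 11*k + 11)/(3*k**2 + 5*k + 3).
Factor: A=1; B=1; C=k**2 + 5*k/3 + 1.
Solve (1)·f(k+1) − (1)·f(k) = k**2 + 5*k/3 + 1.
Bound: deg f ≤ 3.
A polynomial solution: f(k) = k*(k**2 + k + 1)/3.
Then R = B(k−1)f/C = k*(k**2 + k + 1)/(3*k**2 + 5*k + 3), so s_k = R(k)·t_k = 3*k*(-k**2 - k - 1).
Check: Δs_k = -9*k**2 - 15*k - 9. ✓
Telescope: S(n) = s_(n+1) − s_(1) = -3*n**3 - 12*n**2 - 18*n - 9 − (-9) = 3*n*(-n**2 - 4*n - 6).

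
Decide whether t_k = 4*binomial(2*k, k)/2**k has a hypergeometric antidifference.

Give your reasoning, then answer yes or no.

Step 1: r(k) = (2*k + 1)/(k + 1).
Normal form (A,B,C) = (2*k + 1, k + 1, 1).
f must satisfy (2*k + 1)·f(k+1) − (k)·f(k) = 1.
From deg A=1, deg B=1, deg C=0: d=-1.
d = -1 < 0 ⇒ no nonzero polynomial f; not summable.

No; the degree bound rules out any f.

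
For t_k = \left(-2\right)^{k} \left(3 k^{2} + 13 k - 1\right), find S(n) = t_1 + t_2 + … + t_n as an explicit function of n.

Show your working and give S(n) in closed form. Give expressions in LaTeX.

Step 1: r(k) = 2*(-3*k**2 - 19*k - 15)/(3*k**2 + 13*k - 1).
Normal form (A,B,C) = (-2, 1, k**2 + 13*k/3 - 1/3).
Set up (-2)·f(k+1) − (1)·f(k) − (k**2 + 13*k/3 - 1/3) = 0.
Degrees (0,0,2) ⇒ d ≤ 2.
Solve for f: f(k) = -(k**2 + 3*k - 3)/3 (degree 2 ≤ 2).
Certificate R = B(k−1)f/C = -(k**2 + 3*k - 3)/(3*k**2 + 13*k - 1) gives s_k = (-2)**k*(-k**2 - 3*k + 3).
s_(k+1) − s_k = (-2)**k*(3*k**2 + 13*k - 1) = t_k.
Telescope: S(n) = s_(n+1) − s_(1) = 2*(-2)**n*(n**2 + 5*n + 1) − (2) = 2*(-2)**n*n**2 + 10*(-2)**n*n + 2*(-2)**n - 2.

S(n) = 2 \left(-2\right)^{n} n^{2} + 10 \left(-2\right)^{n} n + 2 \left(-2\right)^{n} - 2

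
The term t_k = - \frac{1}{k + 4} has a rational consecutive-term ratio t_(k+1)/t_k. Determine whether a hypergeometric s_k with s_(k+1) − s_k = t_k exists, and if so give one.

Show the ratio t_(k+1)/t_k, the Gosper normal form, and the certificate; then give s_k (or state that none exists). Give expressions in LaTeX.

t_(k+1)/t_k = (k + 4)/(k + 5).
A = k + 4, B = k + 5, C = 1.
Need (k + 4)·f(k+1) − (k + 4)·f(k) = 1.
Degrees (1,1,0) ⇒ d ≤ 0.
f = c0 ⇒ A·f(k+1) − B(k−1)·f(k) − C = -1. The system {-1 = 0} is inconsistent; no antidifference.

no hypergeometric antidifference exists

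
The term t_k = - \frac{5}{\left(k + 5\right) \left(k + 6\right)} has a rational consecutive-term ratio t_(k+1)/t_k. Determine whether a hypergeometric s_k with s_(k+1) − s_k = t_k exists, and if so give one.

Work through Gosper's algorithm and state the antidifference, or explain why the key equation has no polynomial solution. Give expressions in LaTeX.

The ratio is (k + 5)/(k + 7).
So A=k + 5 and B=k + 7, with C=1.
f must satisfy (k + 5)·f(k+1) − (k + 6)·f(k) = 1.
From deg A=1, deg B=1, deg C=0: d=1.
Coefficient equations give f(k) = k/5.
So s_k = (B(k−1)f/C)·t_k = (k*(k + 6)/5)·t_k = -k/(k + 5).
Check: Δs_k = -5/(k**2 + 11*k + 30). ✓

s_k = - \frac{k}{k + 5}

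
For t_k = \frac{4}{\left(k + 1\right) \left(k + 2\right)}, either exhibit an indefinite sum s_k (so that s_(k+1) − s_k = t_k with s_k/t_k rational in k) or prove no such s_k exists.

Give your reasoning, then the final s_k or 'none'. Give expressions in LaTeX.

s_k = \frac{4 k}{k + 1}

Ratio r(k) = (k + 1)/(k + 3).
A = k + 1, B = k + 3, C = 1.
f must satisfy (k + 1)·f(k+1) − (k + 2)·f(k) = 1.
Bound: deg f ≤ 1.
Solving with deg f ≤ 1: f(k) = k.
So s_k = (B(k−1)f/C)·t_k = (k*(k + 2))·t_k = 4*k/(k + 1).
s_(k+1) − s_k = 4/(k**2 + 3*k + 2) = t_k.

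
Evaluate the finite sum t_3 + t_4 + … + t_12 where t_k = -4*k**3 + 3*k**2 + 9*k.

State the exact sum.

Σ = -21690

Ratio r(k) = (4*k**3 + 9*k**2 - 3*k - 8)/(k*(4*k**2 - 3*k - 9)).
A = 1, B = 1, C = k**3 - 3*k**2/4 - 9*k/4.
Set up (1)·f(k+1) − (1)·f(k) − (k**3 - 3*k**2/4 - 9*k/4) = 0.
Bound: deg f ≤ 4.
Coefficient equations give f(k) = k*(k - 1)*(k**2 - 2*k - 4)/4.
Get s_k = R·t_k = k*(-k**3 + 3*k**2 + 2*k - 4) with R(k) = B(k−1)f(k)/C(k) = (k - 1)*(k**2 - 2*k - 4)/(4*k**2 - 3*k - 9).
Δs = k*(-4*k**2 + 3*k + 9), as required.
Sum = s_(13) − s_(3); s_(13) = -21684, s_(3) = 6 ⇒ -21690.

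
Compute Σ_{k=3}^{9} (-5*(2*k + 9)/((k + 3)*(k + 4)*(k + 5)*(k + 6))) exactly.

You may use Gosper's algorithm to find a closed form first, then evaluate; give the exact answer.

Σ = -49/624

Ratio r(k) = (k + 3)*(2*k + 11)/((k + 7)*(2*k + 9)).
So A=k + 3 and B=k + 7, with C=k + 9/2.
f must satisfy (k + 3)·f(k+1) − (k + 6)·f(k) = k + 9/2.
Degrees (1,1,1) ⇒ d ≤ 3.
Solving with deg f ≤ 3: f(k) = k*(k + 4)*(k + 8)/30.
So s_k = (B(k−1)f/C)·t_k = (k*(k + 4)*(k + 6)*(k + 8)/(15*(2*k + 9)))·t_k = k*(-k - 8)/(3*(k**2 + 8*k + 15)).
s_(k+1) − s_k = 5*(-2*k - 9)/(k**4 + 18*k**3 + 119*k**2 + 342*k + 360) = t_k.
Σ_(k=3)^(9) t_k = s_(10) − s_(3) = -4/13 − (-11/48) = -49/624.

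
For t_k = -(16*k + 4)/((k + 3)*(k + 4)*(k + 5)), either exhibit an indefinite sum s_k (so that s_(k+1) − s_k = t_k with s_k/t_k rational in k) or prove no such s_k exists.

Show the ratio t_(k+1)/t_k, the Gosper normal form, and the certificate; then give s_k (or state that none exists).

The ratio is (k + 3)*(4*k + 5)/((k + 6)*(4*k + 1)).
A = k + 3, B = k + 6, C = k + 1/4.
Solve (k + 3)·f(k+1) − (k + 5)·f(k) = k + 1/4.
deg f ≤ 2 (via 1,1,1).
Coefficient equations give f(k) = k*(13*k - 5)/96.
Then R = B(k−1)f/C = k*(k + 5)*(13*k - 5)/(24*(4*k + 1)), so s_k = R(k)·t_k = -k*(13*k - 5)/(6*(k + 3)*(k + 4)).
Check: Δs_k = 4*(-4*k - 1)/(k**3 + 12*k**2 + 47*k + 60). ✓

s_k = -k*(13*k - 5)/(6*(k + 3)*(k + 4))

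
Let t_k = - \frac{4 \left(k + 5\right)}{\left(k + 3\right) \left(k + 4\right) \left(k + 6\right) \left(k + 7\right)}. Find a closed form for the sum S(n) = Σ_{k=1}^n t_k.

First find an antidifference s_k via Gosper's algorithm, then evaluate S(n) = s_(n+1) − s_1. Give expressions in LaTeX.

r(k) = (k + 3)*(k + 6)**2/((k + 5)**2*(k + 8)) after simplifying.
Factor: A=k + 3; B=k + 8; C=k**2 + 10*k + 25.
f must satisfy (k + 3)·f(k+1) − (k + 7)·f(k) = k**2 + 10*k + 25.
Degrees (1,1,2) ⇒ d ≤ 4.
A polynomial solution: f(k) = k*(k + 4)*(k + 5)*(k + 9)/36.
Certificate R = B(k−1)f/C = k*(k + 4)*(k + 7)*(k + 9)/(36*(k + 5)) gives s_k = k*(-k - 9)/(9*(k**2 + 9*k + 18)).
Δs = 4*(-k - 5)/(k**4 + 20*k**3 + 145*k**2 + 450*k + 504), as required.
Σ_(k=1)^n t_k = s_(n+1) − s_(1) = ((-n**2 - 11*n - 10)/(9*(n**2 + 11*n + 28))) − (-5/126), i.e. n*(-n - 11)/(14*(n**2 + 11*n + 28)).

S(n) = \frac{n \left(- n - 11\right)}{14 \left(n^{2} + 11 n + 28\right)}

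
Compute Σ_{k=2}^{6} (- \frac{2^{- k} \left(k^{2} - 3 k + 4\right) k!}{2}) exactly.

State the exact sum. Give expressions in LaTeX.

Σ = -158

The ratio is (k**3 + k + 2)/(2*(k**2 - 3*k + 4)).
Gosper form: A/B · C(k+1)/C(k) with A=k/2 + 1/2, B=1, C=k**2 - 3*k + 4.
Need (k/2 + 1/2)·f(k+1) − (1)·f(k) = k**2 - 3*k + 4.
Bound: deg f ≤ 1.
A polynomial solution: f(k) = 2*(k - 3).
R(k) = B(k−1)·f(k)/C(k) = 2*(k - 3)/(k**2 - 3*k + 4); s_k = R·t_k = -(k - 3)*factorial(k)/2**k.
s_(k+1) − s_k = -(k**2 - 3*k + 4)*factorial(k)/(2*2**k) = t_k.
Evaluate s at k=7 and k=2: -315/2 and 1/2; difference -158.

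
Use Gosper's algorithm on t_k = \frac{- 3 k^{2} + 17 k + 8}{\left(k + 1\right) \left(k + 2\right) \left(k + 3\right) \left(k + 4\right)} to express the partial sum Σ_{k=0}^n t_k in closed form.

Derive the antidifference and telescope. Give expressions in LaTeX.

Compute t_(k+1)/t_k: get (k + 1)*(17*k - 3*(k + 1)**2 + 25)/((k + 5)*(-3*k**2 + 17*k + 8)).
A = k + 1, B = k + 5, C = k**2 - 17*k/3 - 8/3.
Solve (k + 1)·f(k+1) − (k + 4)·f(k) = k**2 - 17*k/3 - 8/3.
Degrees (1,1,2) ⇒ d ≤ 3.
Solving with deg f ≤ 3: f(k) = -k*(k**2 + 12*k + 3)/6.
Certificate R = B(k−1)f/C = -k*(k + 4)*(k**2 + 12*k + 3)/(2*(3*k**2 - 17*k - 8)) gives s_k = k*(k**2 + 12*k + 3)/(2*(k + 1)*(k + 2)*(k + 3)).
Check: Δs_k = (-3*k**2 + 17*k + 8)/(k**4 + 10*k**3 + 35*k**2 + 50*k + 24). ✓
Telescope: S(n) = s_(n+1) − s_(0) = (n**3 + 15*n**2 + 30*n + 16)/(2*(n**3 + 9*n**2 + 26*n + 24)) − (0) = (n**3 + 15*n**2 + 30*n + 16)/(2*(n**3 + 9*n**2 + 26*n + 24)).

S(n) = \frac{n^{3} + 15 n^{2} + 30 n + 16}{2 \left(n^{3} + 9 n^{2} + 26 n + 24\right)}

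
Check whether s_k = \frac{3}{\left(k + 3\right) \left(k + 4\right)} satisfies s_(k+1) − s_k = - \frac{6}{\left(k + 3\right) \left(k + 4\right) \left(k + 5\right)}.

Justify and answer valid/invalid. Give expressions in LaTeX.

Valid: the claim telescopes to t_k.

s_(k+1) = 3/((k + 4)*(k + 5))
s_(k+1) − s_k = -6/(k**3 + 12*k**2 + 47*k + 60)
(s_(k+1) − s_k) − t_k = 0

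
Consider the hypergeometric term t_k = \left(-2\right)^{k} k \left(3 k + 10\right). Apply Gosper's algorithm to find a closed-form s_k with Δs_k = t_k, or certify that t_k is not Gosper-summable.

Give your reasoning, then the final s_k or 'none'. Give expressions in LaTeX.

s_k = \left(-2\right)^{k} \left(- k^{2} - 2 k + 2\right)

t_(k+1)/t_k = -2*(k + 1)*(3*k + 13)/(k*(3*k + 10)).
A = -2, B = 1, C = k**2 + 10*k/3.
Need (-2)·f(k+1) − (1)·f(k) = k**2 + 10*k/3.
Bound: deg f ≤ 2.
Match coefficients ⇒ f(k) = -(k**2 + 2*k - 2)/3.
So s_k = (B(k−1)f/C)·t_k = (-(k**2 + 2*k - 2)/(k*(3*k + 10)))·t_k = (-2)**k*(-k**2 - 2*k + 2).
Check: Δs_k = (-2)**k*k*(3*k + 10). ✓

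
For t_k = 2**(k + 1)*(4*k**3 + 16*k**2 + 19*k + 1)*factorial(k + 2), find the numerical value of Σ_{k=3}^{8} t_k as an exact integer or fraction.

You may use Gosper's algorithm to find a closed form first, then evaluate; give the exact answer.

Step 1: r(k) = 2*(4*k**4 + 40*k**3 + 147*k**2 + 229*k + 120)/(4*k**3 + 16*k**2 + 19*k + 1).
Gosper form: A/B · C(k+1)/C(k) with A=2*k + 6, B=1, C=k**3 + 4*k**2 + 19*k/4 + 1/4.
Solve (2*k + 6)·f(k+1) − (1)·f(k) = k**3 + 4*k**2 + 19*k/4 + 1/4.
Bound: deg f ≤ 2.
A polynomial solution: f(k) = (k - 1)*(2*k + 1)/4.
Certificate R = B(k−1)f/C = (k - 1)*(2*k + 1)/(4*k**3 + 16*k**2 + 19*k + 1) gives s_k = 2**(k + 1)*(k - 1)*(2*k + 1)*factorial(k + 2).
Δs = 2**(k + 1)*(4*k**3 + 16*k**2 + 19*k + 1)*factorial(k + 2), as required.
Sum = s_(9) − s_(3); s_(9) = 6212970086400, s_(3) = 26880 ⇒ 6212970059520.

Σ = 6212970059520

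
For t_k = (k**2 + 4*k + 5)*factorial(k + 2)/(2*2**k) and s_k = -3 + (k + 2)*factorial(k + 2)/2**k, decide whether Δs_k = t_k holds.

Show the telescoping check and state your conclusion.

Valid: the claim telescopes to t_k.

s_(k+1) = 2**(-k - 1)*(k + 3)*factorial(k + 3) - 3
s_(k+1) − s_k = (k**2 + 4*k + 5)*factorial(k + 2)/(2*2**k)
(s_(k+1) − s_k) − t_k = 0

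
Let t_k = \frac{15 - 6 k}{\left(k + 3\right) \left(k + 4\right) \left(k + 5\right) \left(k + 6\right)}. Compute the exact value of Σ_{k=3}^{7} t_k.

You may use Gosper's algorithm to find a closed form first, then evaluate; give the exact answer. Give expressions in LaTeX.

Σ = -5/624

r(k) = (k + 3)*(2*k - 3)/((k + 7)*(2*k - 5)) after simplifying.
Gosper form: A/B · C(k+1)/C(k) with A=k + 3, B=k + 7, C=k - 5/2.
Solve (k + 3)·f(k+1) − (k + 6)·f(k) = k - 5/2.
deg f ≤ 3 (via 1,1,1).
Coefficient equations give f(k) = -k*(k**2 + 12*k + 137)/180.
So s_k = (B(k−1)f/C)·t_k = (-k*(k + 6)*(k**2 + 12*k + 137)/(90*(2*k - 5)))·t_k = k*(k**2 + 12*k + 137)/(30*(k + 3)*(k + 4)*(k + 5)).
s_(k+1) − s_k = 3*(5 - 2*k)/(k**4 + 18*k**3 + 119*k**2 + 342*k + 360) = t_k.
Σ_(k=3)^(7) t_k = s_(8) − s_(3) = 3/65 − (13/240) = -5/624.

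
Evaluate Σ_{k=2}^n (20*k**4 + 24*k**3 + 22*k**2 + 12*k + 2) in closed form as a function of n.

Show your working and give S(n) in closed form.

The ratio is (10*k**4 + 52*k**3 + 107*k**2 + 104*k + 40)/(10*k**4 + 12*k**3 + 11*k**2 + 6*k + 1).
So A=1 and B=1, with C=k**4 + 6*k**3/5 + 11*k**2/10 + 3*k/5 + 1/10.
f must satisfy (1)·f(k+1) − (1)·f(k) = k**4 + 6*k**3/5 + 11*k**2/10 + 3*k/5 + 1/10.
Degrees (0,0,4) ⇒ d ≤ 5.
A polynomial solution: f(k) = k*(4*k**4 - 4*k**3 + 2*k**2 + k - 1)/20.
Certificate R = B(k−1)f/C = k*(4*k**4 - 4*k**3 + 2*k**2 + k - 1)/(2*(10*k**4 + 12*k**3 + 11*k**2 + 6*k + 1)) gives s_k = k*(4*k**4 - 4*k**3 + 2*k**2 + k - 1).
s_(k+1) − s_k = 20*k**4 + 24*k**3 + 22*k**2 + 12*k + 2 = t_k.
Telescope: S(n) = s_(n+1) − s_(2) = 4*n**5 + 16*n**4 + 26*n**3 + 23*n**2 + 11*n + 2 − (82) = 4*n**5 + 16*n**4 + 26*n**3 + 23*n**2 + 11*n - 80.

S(n) = 4*n**5 + 16*n**4 + 26*n**3 + 23*n**2 + 11*n - 80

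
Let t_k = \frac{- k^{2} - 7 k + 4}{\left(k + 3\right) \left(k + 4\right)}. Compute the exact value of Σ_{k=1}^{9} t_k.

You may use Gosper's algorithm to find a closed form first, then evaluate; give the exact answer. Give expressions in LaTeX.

Σ = -81/13

Compute t_(k+1)/t_k: get (k + 3)*(7*k + (k + 1)**2 + 3)/((k + 5)*(k**2 + 7*k - 4)).
Gosper form: A/B · C(k+1)/C(k) with A=k + 3, B=k + 5, C=k**2 + 7*k - 4.
f must satisfy (k + 3)·f(k+1) − (k + 4)·f(k) = k**2 + 7*k - 4.
Bound: deg f ≤ 2.
Solving with deg f ≤ 2: f(k) = k*(3*k - 7)/3.
Then R = B(k−1)f/C = k*(k + 4)*(3*k - 7)/(3*(k**2 + 7*k - 4)), so s_k = R(k)·t_k = k*(7 - 3*k)/(3*(k + 3)).
s_(k+1) − s_k = (-k**2 - 7*k + 4)/(k**2 + 7*k + 12) = t_k.
Evaluate s at k=10 and k=1: -230/39 and 1/3; difference -81/13.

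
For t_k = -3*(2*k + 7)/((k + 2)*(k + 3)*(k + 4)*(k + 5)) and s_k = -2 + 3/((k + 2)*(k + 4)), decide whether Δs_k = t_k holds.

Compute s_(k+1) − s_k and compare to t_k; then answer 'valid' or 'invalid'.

valid (s_(k+1) − s_k reduces to t_k)

s_(k+1) = -2 + 3/((k + 3)*(k + 5))
s_(k+1) − s_k = 3*(-2*k - 7)/(k**4 + 14*k**3 + 71*k**2 + 154*k + 120)
(s_(k+1) − s_k) − t_k = 0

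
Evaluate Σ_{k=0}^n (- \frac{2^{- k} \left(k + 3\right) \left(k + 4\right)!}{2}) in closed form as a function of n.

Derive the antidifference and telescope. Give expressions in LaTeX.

The ratio is (k + 4)*(k + 5)/(2*(k + 3)).
Take A(k)=k/2 + 5/2, B(k)=1, C(k)=k + 3.
f must satisfy (k/2 + 5/2)·f(k+1) − (1)·f(k) = k + 3.
deg f ≤ 0 (via 1,0,1).
Solving with deg f ≤ 0: f(k) = 2.
Get s_k = R·t_k = -factorial(k + 4)/2**k with R(k) = B(k−1)f(k)/C(k) = 2/(k + 3).
s_(k+1) − s_k = -(k + 3)*factorial(k + 4)/(2*2**k) = t_k.
s_(n+1) = -2**(-n - 1)*factorial(n + 5) and s_(0) = -24, so S(n) = 24 - factorial(n + 5)/(2*2**n).

S(n) = 24 - \frac{2^{- n} \left(n + 5\right)!}{2}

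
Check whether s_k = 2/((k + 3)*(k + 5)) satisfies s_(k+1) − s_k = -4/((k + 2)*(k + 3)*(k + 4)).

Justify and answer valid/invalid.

s_(k+1) = 2/((k + 4)*(k + 6))
s_(k+1) − s_k = 2*(-2*k - 9)/(k**4 + 18*k**3 + 119*k**2 + 342*k + 360)
(s_(k+1) − s_k) − t_k = 6*(3*k + 14)/(k**5 + 20*k**4 + 155*k**3 + 580*k**2 + 1044*k + 720)

Invalid: residual 6*(3*k + 14)/(k**5 + 20*k**4 + 155*k**3 + 580*k**2 + 1044*k + 720) ≠ 0.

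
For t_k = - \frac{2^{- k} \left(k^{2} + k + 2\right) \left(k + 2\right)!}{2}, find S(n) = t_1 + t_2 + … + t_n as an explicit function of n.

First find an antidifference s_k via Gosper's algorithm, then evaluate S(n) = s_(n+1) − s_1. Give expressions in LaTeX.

S(n) = - 2^{- n - 1} n \left(n + 3\right)!

t_(k+1)/t_k = (k + 3)*(k + (k + 1)**2 + 3)/(2*(k**2 + k + 2)).
Normal form (A,B,C) = (k/2 + 3/2, 1, k**2 + k + 2).
f must satisfy (k/2 + 3/2)·f(k+1) − (1)·f(k) = k**2 + k + 2.
Bound: deg f ≤ 1.
Solving with deg f ≤ 1: f(k) = 2*(k - 1).
R(k) = B(k−1)·f(k)/C(k) = 2*(k - 1)/(k**2 + k + 2); s_k = R·t_k = -(k - 1)*factorial(k + 2)/2**k.
Verify: -(k**2 + k + 2)*factorial(k + 2)/(2*2**k) matches t_k.
Telescope: S(n) = s_(n+1) − s_(1) = -2**(-n - 1)*n*factorial(n + 3) − (0) = -2**(-n - 1)*n*factorial(n + 3).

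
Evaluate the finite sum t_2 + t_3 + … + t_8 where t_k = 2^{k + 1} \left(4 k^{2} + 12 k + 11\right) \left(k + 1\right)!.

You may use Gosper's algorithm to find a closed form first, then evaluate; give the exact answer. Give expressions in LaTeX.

Ratio r(k) = 2*(4*k**3 + 28*k**2 + 67*k + 54)/(4*k**2 + 12*k + 11).
So A=2*k + 4 and B=1, with C=k**2 + 3*k + 11/4.
Solve (2*k + 4)·f(k+1) − (1)·f(k) = k**2 + 3*k + 11/4.
From deg A=1, deg B=0, deg C=2: d=1.
Match coefficients ⇒ f(k) = (2*k + 1)/4.
Then R = B(k−1)f/C = (2*k + 1)/(4*k**2 + 12*k + 11), so s_k = R(k)·t_k = 2**(k + 1)*(2*k + 1)*factorial(k + 1).
Check: Δs_k = 2**(k + 1)*(4*k**2 + 12*k + 11)*factorial(k + 1). ✓
Sum = s_(9) − s_(2); s_(9) = 70601932800, s_(2) = 240 ⇒ 70601932560.

Σ = 70601932560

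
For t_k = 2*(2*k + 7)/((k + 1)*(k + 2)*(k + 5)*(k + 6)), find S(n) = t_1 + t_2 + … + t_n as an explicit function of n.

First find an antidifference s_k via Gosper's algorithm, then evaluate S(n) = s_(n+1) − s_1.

r(k) = (k + 1)*(k + 5)*(2*k + 9)/((k + 3)*(k + 7)*(2*k + 7)) after simplifying.
Take A(k)=k + 1, B(k)=k + 7, C(k)=k**3 + 21*k**2/2 + 73*k/2 + 42.
Set up (k + 1)·f(k+1) − (k + 6)·f(k) − (k**3 + 21*k**2/2 + 73*k/2 + 42) = 0.
deg f ≤ 5 (via 1,1,3).
Coefficient equations give f(k) = k*(k + 2)*(k + 3)*(k + 4)*(k + 6)/10.
R(k) = B(k−1)·f(k)/C(k) = k*(k + 2)*(k + 6)**2/(5*(2*k + 7)); s_k = R·t_k = 2*k*(k + 6)/(5*(k**2 + 6*k + 5)).
Δs = 2*(2*k + 7)/(k**4 + 14*k**3 + 65*k**2 + 112*k + 60), as required.
Evaluate: s_(n+1) = 2*(n**2 + 8*n + 7)/(5*(n**2 + 8*n + 12)); subtract s_(1) = 7/30 ⇒ S(n) = n*(n + 8)/(6*(n**2 + 8*n + 12)).

S(n) = n*(n + 8)/(6*(n**2 + 8*n + 12))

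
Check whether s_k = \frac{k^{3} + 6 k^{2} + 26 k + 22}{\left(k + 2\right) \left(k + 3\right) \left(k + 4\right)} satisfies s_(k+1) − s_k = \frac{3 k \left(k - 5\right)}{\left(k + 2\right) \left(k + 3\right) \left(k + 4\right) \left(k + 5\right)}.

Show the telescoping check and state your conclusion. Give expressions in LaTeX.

valid; difference matches t_k

s_(k+1) = (26*k + (k + 1)**3 + 6*(k + 1)**2 + 48)/((k + 3)*(k + 4)*(k + 5))
s_(k+1) − s_k = 3*k*(k - 5)/(k**4 + 14*k**3 + 71*k**2 + 154*k + 120)
(s_(k+1) − s_k) − t_k = 0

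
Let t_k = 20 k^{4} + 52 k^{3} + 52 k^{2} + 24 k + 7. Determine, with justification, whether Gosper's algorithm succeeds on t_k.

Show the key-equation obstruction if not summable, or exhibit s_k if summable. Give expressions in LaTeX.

t_(k+1)/t_k = (20*k**4 + 132*k**3 + 328*k**2 + 364*k + 155)/(20*k**4 + 52*k**3 + 52*k**2 + 24*k + 7).
Take A(k)=1, B(k)=1, C(k)=k**4 + 13*k**3/5 + 13*k**2/5 + 6*k/5 + 7/20.
f must satisfy (1)·f(k+1) − (1)·f(k) = k**4 + 13*k**3/5 + 13*k**2/5 + 6*k/5 + 7/20.
Degrees (0,0,4) ⇒ d ≤ 5.
Solving with deg f ≤ 5: f(k) = k*(4*k**4 + 3*k**3 - 2*k**2 - k + 3)/20.
R(k) = B(k−1)·f(k)/C(k) = k*(4*k**4 + 3*k**3 - 2*k**2 - k + 3)/(20*k**4 + 52*k**3 + 52*k**2 + 24*k + 7); s_k = R·t_k = k*(4*k**4 + 3*k**3 - 2*k**2 - k + 3).
Check: Δs_k = 20*k**4 + 52*k**3 + 52*k**2 + 24*k + 7. ✓

Yes. s_k = k \left(4 k^{4} + 3 k^{3} - 2 k^{2} - k + 3\right).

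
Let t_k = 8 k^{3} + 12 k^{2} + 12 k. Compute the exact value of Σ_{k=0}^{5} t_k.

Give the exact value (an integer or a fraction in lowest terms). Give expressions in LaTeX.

Σ = 2640

r(k) = (2*k**3 + 9*k**2 + 15*k + 8)/(k*(2*k**2 + 3*k + 3)) after simplifying.
Factor: A=1; B=1; C=k**3 + 3*k**2/2 + 3*k/2.
Set up (1)·f(k+1) − (1)·f(k) − (k**3 + 3*k**2/2 + 3*k/2) = 0.
Bound: deg f ≤ 4.
A polynomial solution: f(k) = k*(k - 1)*(k**2 + k + 2)/4.
Then R = B(k−1)f/C = (k - 1)*(k**2 + k + 2)/(2*(2*k**2 + 3*k + 3)), so s_k = R(k)·t_k = 2*k*(k**3 + k - 2).
s_(k+1) − s_k = 4*k*(2*k**2 + 3*k + 3) = t_k.
Σ_(k=0)^(5) t_k = s_(6) − s_(0) = 2640 − (0) = 2640.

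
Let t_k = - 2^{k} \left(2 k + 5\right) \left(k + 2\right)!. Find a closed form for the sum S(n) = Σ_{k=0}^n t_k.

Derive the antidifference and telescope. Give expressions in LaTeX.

Ratio r(k) = 2*(k + 3)*(2*k + 7)/(2*k + 5).
Gosper form: A/B · C(k+1)/C(k) with A=2*k + 6, B=1, C=k + 5/2.
Solve (2*k + 6)·f(k+1) − (1)·f(k) = k + 5/2.
d = 0 from the (1,0,1) case.
Match coefficients ⇒ f(k) = 1/2.
Then R = B(k−1)f/C = 1/(2*k + 5), so s_k = R(k)·t_k = -2**k*factorial(k + 2).
Verify: -2**k*(2*k + 5)*factorial(k + 2) matches t_k.
Evaluate: s_(n+1) = -2**(n + 1)*factorial(n + 3); subtract s_(0) = -2 ⇒ S(n) = -2*2**n*factorial(n + 3) + 2.

S(n) = - 2 \cdot 2^{n} \left(n + 3\right)! + 2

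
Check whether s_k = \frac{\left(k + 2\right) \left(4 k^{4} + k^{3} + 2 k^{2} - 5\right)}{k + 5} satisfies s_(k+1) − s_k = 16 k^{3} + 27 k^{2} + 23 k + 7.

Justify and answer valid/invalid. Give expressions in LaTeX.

Invalid: residual \frac{6 \left(- 6 k^{4} - 53 k^{3} - 78 k^{2} - 61 k - 20\right)}{k^{2} + 11 k + 30} ≠ 0.

s_(k+1) = (k + 3)*(4*(k + 1)**4 + (k + 1)**3 + 2*(k + 1)**2 - 5)/(k + 6)
s_(k+1) − s_k = (16*k**5 + 167*k**4 + 482*k**3 + 602*k**2 + 401*k + 90)/(k**2 + 11*k + 30)
(s_(k+1) − s_k) − t_k = 6*(-6*k**4 - 53*k**3 - 78*k**2 - 61*k - 20)/(k**2 + 11*k + 30)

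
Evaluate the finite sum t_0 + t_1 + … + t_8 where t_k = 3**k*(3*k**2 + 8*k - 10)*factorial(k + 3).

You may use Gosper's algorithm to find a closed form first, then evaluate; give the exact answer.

r(k) = 3*(3*k**3 + 26*k**2 + 57*k + 4)/(3*k**2 + 8*k - 10) after simplifying.
Factor: A=3*k + 12; B=1; C=k**2 + 8*k/3 - 10/3.
Need (3*k + 12)·f(k+1) − (1)·f(k) = k**2 + 8*k/3 - 10/3.
From deg A=1, deg B=0, deg C=2: d=1.
Solving with deg f ≤ 1: f(k) = (k - 2)/3.
Then R = B(k−1)f/C = (k - 2)/(3*k**2 + 8*k - 10), so s_k = R(k)·t_k = 3**k*(k - 2)*factorial(k + 3).
Check: Δs_k = 3**k*(3*k**2 + 8*k - 10)*factorial(k + 3). ✓
Telescoping: Σ = s_(9) − s_(0) = 65997319449600 − (-12) = 65997319449612.

Σ = 65997319449612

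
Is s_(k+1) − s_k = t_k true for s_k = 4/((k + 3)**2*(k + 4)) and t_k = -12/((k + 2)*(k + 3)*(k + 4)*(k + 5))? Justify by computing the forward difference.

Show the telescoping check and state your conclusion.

s_(k+1) = 4/((k + 4)**2*(k + 5))
s_(k+1) − s_k = 4*((k + 3)**2 - (k + 4)*(k + 5))/((k + 3)**2*(k + 4)**2*(k + 5))
(s_(k+1) − s_k) − t_k = 8*(2*k + 7)/(k**6 + 21*k**5 + 181*k**4 + 819*k**3 + 2050*k**2 + 2688*k + 1440)

Invalid: residual 8*(2*k + 7)/(k**6 + 21*k**5 + 181*k**4 + 819*k**3 + 2050*k**2 + 2688*k + 1440) ≠ 0.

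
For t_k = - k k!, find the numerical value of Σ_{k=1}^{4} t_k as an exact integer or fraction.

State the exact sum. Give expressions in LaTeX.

Σ = -119

Ratio r(k) = (k + 1)**2/k.
A = k + 1, B = 1, C = k.
Set up (k + 1)·f(k+1) − (1)·f(k) − (k) = 0.
deg f ≤ 0 (via 1,0,1).
Coefficient equations give f(k) = 1.
Then R = B(k−1)f/C = 1/k, so s_k = R(k)·t_k = -factorial(k).
s_(k+1) − s_k = -k*factorial(k) = t_k.
Σ_(k=1)^(4) t_k = s_(5) − s_(1) = -120 − (-1) = -119.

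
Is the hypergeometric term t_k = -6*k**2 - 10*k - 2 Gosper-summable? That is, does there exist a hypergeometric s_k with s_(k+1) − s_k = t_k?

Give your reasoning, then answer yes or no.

t_(k+1)/t_k = (3*k**2 + 11*k + 9)/(3*k**2 + 5*k + 1).
Factor: A=1; B=1; C=k**2 + 5*k/3 + 1/3.
Solve (1)·f(k+1) − (1)·f(k) = k**2 + 5*k/3 + 1/3.
Degrees (0,0,2) ⇒ d ≤ 3.
Match coefficients ⇒ f(k) = k*(k**2 + k - 1)/3.
Certificate R = B(k−1)f/C = k*(k**2 + k - 1)/(3*k**2 + 5*k + 1) gives s_k = 2*k*(-k**2 - k + 1).
Δs = -6*k**2 - 10*k - 2, as required.

Yes. s_k = 2*k*(-k**2 - k + 1).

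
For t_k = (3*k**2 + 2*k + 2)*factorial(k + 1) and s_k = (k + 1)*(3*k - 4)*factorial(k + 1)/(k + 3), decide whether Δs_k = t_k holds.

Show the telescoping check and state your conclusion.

s_(k+1) = (k + 2)*(3*k - 1)*factorial(k + 2)/(k + 4)
s_(k+1) − s_k = (3*k**4 + 17*k**3 + 30*k**2 + 28*k + 4)*factorial(k + 1)/((k + 3)*(k + 4))
(s_(k+1) − s_k) − t_k = -2*(3*k**3 + 11*k**2 + 5*k + 10)*factorial(k + 1)/((k + 3)*(k + 4))

Invalid: residual -2*(3*k**3 + 11*k**2 + 5*k + 10)*factorial(k + 1)/((k + 3)*(k + 4)) ≠ 0.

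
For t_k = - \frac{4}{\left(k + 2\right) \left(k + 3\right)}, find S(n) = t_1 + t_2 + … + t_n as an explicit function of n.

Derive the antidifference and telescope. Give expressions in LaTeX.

S(n) = - \frac{4 n}{3 n + 9}

Step 1: r(k) = (k + 2)/(k + 4).
Gosper form: A/B · C(k+1)/C(k) with A=k + 2, B=k + 4, C=1.
Need (k + 2)·f(k+1) − (k + 3)·f(k) = 1.
d = 1 from the (1,1,0) case.
Coefficient equations give f(k) = k/2.
Get s_k = R·t_k = -2*k/(k + 2) with R(k) = B(k−1)f(k)/C(k) = k*(k + 3)/2.
Δs = -4/(k**2 + 5*k + 6), as required.
Σ_(k=1)^n t_k = s_(n+1) − s_(1) = (2*(-n - 1)/(n + 3)) − (-2/3), i.e. -4*n/(3*n + 9).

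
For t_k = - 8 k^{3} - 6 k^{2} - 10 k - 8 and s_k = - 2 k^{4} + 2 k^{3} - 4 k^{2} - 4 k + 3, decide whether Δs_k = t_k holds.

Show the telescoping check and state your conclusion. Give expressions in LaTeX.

Valid: the claim telescopes to t_k.

s_(k+1) = -2*k**4 - 6*k**3 - 10*k**2 - 14*k - 5
s_(k+1) − s_k = -8*k**3 - 6*k**2 - 10*k - 8
(s_(k+1) − s_k) − t_k = 0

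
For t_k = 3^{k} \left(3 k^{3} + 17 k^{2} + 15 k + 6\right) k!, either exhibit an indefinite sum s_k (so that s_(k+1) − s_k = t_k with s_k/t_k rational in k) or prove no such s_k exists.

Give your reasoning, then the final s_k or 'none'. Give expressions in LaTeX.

Compute t_(k+1)/t_k: get 3*(3*k**4 + 29*k**3 + 84*k**2 + 99*k + 41)/(3*k**3 + 17*k**2 + 15*k + 6).
A = 3*k + 3, B = 1, C = k**3 + 17*k**2/3 + 5*k + 2.
f must satisfy (3*k + 3)·f(k+1) − (1)·f(k) = k**3 + 17*k**2/3 + 5*k + 2.
deg f ≤ 2 (via 1,0,3).
Match coefficients ⇒ f(k) = (k**2 + 3*k - 3)/3.
So s_k = (B(k−1)f/C)·t_k = ((k**2 + 3*k - 3)/(3*k**3 + 17*k**2 + 15*k + 6))·t_k = 3**k*(k**2 + 3*k - 3)*factorial(k).
s_(k+1) − s_k = 3**k*(3*k**3 + 17*k**2 + 15*k + 6)*factorial(k) = t_k.

s_k = 3^{k} \left(k^{2} + 3 k - 3\right) k!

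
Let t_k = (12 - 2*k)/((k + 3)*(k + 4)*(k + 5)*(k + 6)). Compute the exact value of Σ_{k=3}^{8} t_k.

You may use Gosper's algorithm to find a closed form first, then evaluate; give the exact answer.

r(k) = (k - 5)*(k + 3)/((k - 6)*(k + 7)) after simplifying.
Gosper form: A/B · C(k+1)/C(k) with A=k + 3, B=k + 7, C=k - 6.
Set up (k + 3)·f(k+1) − (k + 6)·f(k) − (k - 6) = 0.
d = 3 from the (1,1,1) case.
Coefficient equations give f(k) = -k*(k**2 + 12*k + 67)/40.
Then R = B(k−1)f/C = -k*(k + 6)*(k**2 + 12*k + 67)/(40*(k - 6)), so s_k = R(k)·t_k = k*(k**2 + 12*k + 67)/(20*(k + 3)*(k + 4)*(k + 5)).
Verify: 2*(6 - k)/(k**4 + 18*k**3 + 119*k**2 + 342*k + 360) matches t_k.
Σ_(k=3)^(8) t_k = s_(9) − s_(3) = 24/455 − (1/20) = 1/364.

Σ = 1/364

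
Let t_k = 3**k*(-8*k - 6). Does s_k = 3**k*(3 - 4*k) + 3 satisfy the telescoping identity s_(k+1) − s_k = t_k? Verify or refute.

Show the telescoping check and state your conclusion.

valid (s_(k+1) − s_k reduces to t_k)

s_(k+1) = -3*3**k*(4*k + 1) + 3
s_(k+1) − s_k = 3**k*(-8*k - 6)
(s_(k+1) − s_k) − t_k = 0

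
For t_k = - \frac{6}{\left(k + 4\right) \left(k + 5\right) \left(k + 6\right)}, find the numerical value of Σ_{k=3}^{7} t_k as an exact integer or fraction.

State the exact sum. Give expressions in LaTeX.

Σ = -25/728

Ratio r(k) = (k + 4)/(k + 7).
A = k + 4, B = k + 7, C = 1.
Key eq: (k + 4)·f(k+1) = (k + 6)·f(k) + (1).
deg f ≤ 2 (via 1,1,0).
Solving with deg f ≤ 2: f(k) = k*(k + 9)/40.
Certificate R = B(k−1)f/C = k*(k + 6)*(k + 9)/40 gives s_k = 3*k*(-k - 9)/(20*(k + 4)*(k + 5)).
Δs = -6/(k**3 + 15*k**2 + 74*k + 120), as required.
Evaluate s at k=8 and k=3: -17/130 and -27/280; difference -25/728.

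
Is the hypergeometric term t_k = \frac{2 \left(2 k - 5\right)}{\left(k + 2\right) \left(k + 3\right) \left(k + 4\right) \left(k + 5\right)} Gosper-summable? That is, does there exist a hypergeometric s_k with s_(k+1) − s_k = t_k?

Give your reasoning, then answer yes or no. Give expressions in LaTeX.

Yes. s_k = \frac{k \left(- k^{2} - 9 k - 50\right)}{12 \left(k + 2\right) \left(k + 3\right) \left(k + 4\right)}.

Compute t_(k+1)/t_k: get (k + 2)*(2*k - 3)/((k + 6)*(2*k - 5)).
Take A(k)=k + 2, B(k)=k + 6, C(k)=k - 5/2.
f must satisfy (k + 2)·f(k+1) − (k + 5)·f(k) = k - 5/2.
Degrees (1,1,1) ⇒ d ≤ 3.
Solve for f: f(k) = -k*(k**2 + 9*k + 50)/48 (degree 3 ≤ 3).
R(k) = B(k−1)·f(k)/C(k) = -k*(k + 5)*(k**2 + 9*k + 50)/(24*(2*k - 5)); s_k = R·t_k = k*(-k**2 - 9*k - 50)/(12*(k + 2)*(k + 3)*(k + 4)).
Δs = 2*(2*k - 5)/(k**4 + 14*k**3 + 71*k**2 + 154*k + 120), as required.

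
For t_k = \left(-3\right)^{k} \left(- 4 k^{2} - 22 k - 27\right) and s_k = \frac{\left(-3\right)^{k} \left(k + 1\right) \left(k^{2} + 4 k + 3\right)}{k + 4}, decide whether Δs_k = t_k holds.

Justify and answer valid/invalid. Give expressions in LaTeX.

Invalid: residual \frac{3 \left(-3\right)^{k} \left(4 k^{3} + 39 k^{2} + 119 k + 111\right)}{k^{2} + 9 k + 20} ≠ 0.

s_(k+1) = (-3)**(k + 1)*(k + 2)*(4*k + (k + 1)**2 + 7)/(k + 5)
s_(k+1) − s_k = (-3)**k*(-4*k**4 - 46*k**3 - 188*k**2 - 326*k - 207)/(k**2 + 9*k + 20)
(s_(k+1) − s_k) − t_k = 3*(-3)**k*(4*k**3 + 39*k**2 + 119*k + 111)/(k**2 + 9*k + 20)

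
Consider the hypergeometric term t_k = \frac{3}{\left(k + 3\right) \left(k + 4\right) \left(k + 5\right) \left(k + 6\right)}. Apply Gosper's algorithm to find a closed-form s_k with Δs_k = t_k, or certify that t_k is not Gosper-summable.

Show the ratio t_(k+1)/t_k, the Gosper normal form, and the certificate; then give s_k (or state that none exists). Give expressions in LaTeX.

s_k = \frac{k \left(k^{2} + 12 k + 47\right)}{60 \left(k + 3\right) \left(k + 4\right) \left(k + 5\right)}

t_(k+1)/t_k = (k + 3)/(k + 7).
Take A(k)=k + 3, B(k)=k + 7, C(k)=1.
Set up (k + 3)·f(k+1) − (k + 6)·f(k) − (1) = 0.
Degrees (1,1,0) ⇒ d ≤ 3.
A polynomial solution: f(k) = k*(k**2 + 12*k + 47)/180.
Get s_k = R·t_k = k*(k**2 + 12*k + 47)/(60*(k + 3)*(k + 4)*(k + 5)) with R(k) = B(k−1)f(k)/C(k) = k*(k + 6)*(k**2 + 12*k + 47)/180.
Verify: 3/(k**4 + 18*k**3 + 119*k**2 + 342*k + 360) matches t_k.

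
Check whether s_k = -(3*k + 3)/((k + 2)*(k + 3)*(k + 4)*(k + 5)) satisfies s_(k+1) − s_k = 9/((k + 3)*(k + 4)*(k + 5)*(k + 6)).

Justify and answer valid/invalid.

s_(k+1) = 3*(-k - 2)/((k + 3)*(k + 4)*(k + 5)*(k + 6))
s_(k+1) − s_k = 3*(3*k + 2)/(k**5 + 20*k**4 + 155*k**3 + 580*k**2 + 1044*k + 720)
(s_(k+1) − s_k) − t_k = -12/(k**5 + 20*k**4 + 155*k**3 + 580*k**2 + 1044*k + 720)

Invalid: residual -12/(k**5 + 20*k**4 + 155*k**3 + 580*k**2 + 1044*k + 720) ≠ 0.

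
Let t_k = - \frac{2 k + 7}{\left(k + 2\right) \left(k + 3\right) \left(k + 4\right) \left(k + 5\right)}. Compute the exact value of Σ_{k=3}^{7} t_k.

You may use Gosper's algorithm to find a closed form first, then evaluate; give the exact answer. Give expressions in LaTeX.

Step 1: r(k) = (k + 2)*(2*k + 9)/((k + 6)*(2*k + 7)).
So A=k + 2 and B=k + 6, with C=k + 7/2.
Need (k + 2)·f(k+1) − (k + 5)·f(k) = k + 7/2.
Degrees (1,1,1) ⇒ d ≤ 3.
Match coefficients ⇒ f(k) = k*(k + 3)*(k + 6)/16.
R(k) = B(k−1)·f(k)/C(k) = k*(k + 3)*(k + 5)*(k + 6)/(8*(2*k + 7)); s_k = R·t_k = k*(-k - 6)/(8*(k**2 + 6*k + 8)).
Check: Δs_k = (-2*k - 7)/(k**4 + 14*k**3 + 71*k**2 + 154*k + 120). ✓
Sum = s_(8) − s_(3); s_(8) = -7/60, s_(3) = -27/280 ⇒ -17/840.

Σ = -17/840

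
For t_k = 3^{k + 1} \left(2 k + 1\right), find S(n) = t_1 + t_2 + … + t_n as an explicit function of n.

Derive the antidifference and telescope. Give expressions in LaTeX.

S(n) = 3^{n + 2} n

r(k) = 3*(2*k + 3)/(2*k + 1) after simplifying.
So A=3 and B=1, with C=k + 1/2.
Key eq: (3)·f(k+1) = (1)·f(k) + (k + 1/2).
deg f ≤ 1 (via 0,0,1).
Solve for f: f(k) = (k - 1)/2 (degree 1 ≤ 1).
Get s_k = R·t_k = 3**(k + 1)*(k - 1) with R(k) = B(k−1)f(k)/C(k) = (k - 1)/(2*k + 1).
s_(k+1) − s_k = 3**(k + 1)*(2*k + 1) = t_k.
Evaluate: s_(n+1) = 3**(n + 2)*n; subtract s_(1) = 0 ⇒ S(n) = 3**(n + 2)*n.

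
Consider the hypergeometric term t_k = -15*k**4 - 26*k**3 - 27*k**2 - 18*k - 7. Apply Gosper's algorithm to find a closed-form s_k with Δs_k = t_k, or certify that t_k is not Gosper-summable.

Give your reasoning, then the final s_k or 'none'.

s_k = k*(-3*k**4 + k**3 - k**2 - 2*k - 2)

The ratio is (15*k**4 + 86*k**3 + 195*k**2 + 210*k + 93)/(15*k**4 + 26*k**3 + 27*k**2 + 18*k + 7).
A = 1, B = 1, C = k**4 + 26*k**3/15 + 9*k**2/5 + 6*k/5 + 7/15.
Need (1)·f(k+1) − (1)·f(k) = k**4 + 26*k**3/15 + 9*k**2/5 + 6*k/5 + 7/15.
d = 5 from the (0,0,4) case.
Coefficient equations give f(k) = k*(3*k**4 - k**3 + k**2 + 2*k + 2)/15.
R(k) = B(k−1)·f(k)/C(k) = k*(3*k**4 - k**3 + k**2 + 2*k + 2)/(15*k**4 + 26*k**3 + 27*k**2 + 18*k + 7); s_k = R·t_k = k*(-3*k**4 + k**3 - k**2 - 2*k - 2).
s_(k+1) − s_k = -15*k**4 - 26*k**3 - 27*k**2 - 18*k - 7 = t_k.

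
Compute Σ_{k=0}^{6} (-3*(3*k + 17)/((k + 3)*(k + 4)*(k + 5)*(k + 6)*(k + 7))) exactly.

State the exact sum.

Ratio r(k) = (k + 3)*(3*k + 20)/((k + 8)*(3*k + 17)).
Gosper form: A/B · C(k+1)/C(k) with A=k + 3, B=k + 8, C=k + 17/3.
f must satisfy (k + 3)·f(k+1) − (k + 7)·f(k) = k + 17/3.
Bound: deg f ≤ 4.
Solve for f: f(k) = k*(k + 5)*(k**2 + 13*k + 54)/216 (degree 4 ≤ 4).
Certificate R = B(k−1)f/C = k*(k + 5)*(k + 7)*(k**2 + 13*k + 54)/(72*(3*k + 17)) gives s_k = k*(-k**2 - 13*k - 54)/(24*(k**3 + 13*k**2 + 54*k + 72)).
Verify: 3*(-3*k - 17)/(k**5 + 25*k**4 + 245*k**3 + 1175*k**2 + 2754*k + 2520) matches t_k.
Evaluate s at k=7 and k=0: -679/17160 and 0; difference -679/17160.

Σ = -679/17160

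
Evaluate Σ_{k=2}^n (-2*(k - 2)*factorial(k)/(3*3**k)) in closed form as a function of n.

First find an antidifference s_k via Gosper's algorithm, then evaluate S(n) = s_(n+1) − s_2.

S(n) = 3**(-n - 2)*(4*3**n - 6*n*factorial(n) - 6*factorial(n))

Step 1: r(k) = (k**2 - 1)/(3*(k - 2)).
Normal form (A,B,C) = (k/3 + 1/3, 1, k - 2).
Set up (k/3 + 1/3)·f(k+1) − (1)·f(k) − (k - 2) = 0.
Degrees (1,0,1) ⇒ d ≤ 0.
A polynomial solution: f(k) = 3.
Then R = B(k−1)f/C = 3/(k - 2), so s_k = R(k)·t_k = -2*factorial(k)/3**k.
Verify: -2*(k - 2)*factorial(k)/(3*3**k) matches t_k.
Σ_(k=2)^n t_k = s_(n+1) − s_(2) = (-2*3**(-n - 1)*factorial(n + 1)) − (-4/9), i.e. 3**(-n - 2)*(4*3**n - 6*n*factorial(n) - 6*factorial(n)).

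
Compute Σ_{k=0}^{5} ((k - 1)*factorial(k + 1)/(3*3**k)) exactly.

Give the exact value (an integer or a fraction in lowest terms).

Σ = 479/81

Compute t_(k+1)/t_k: get k*(k + 2)/(3*(k - 1)).
So A=k/3 + 2/3 and B=1, with C=k - 1.
f must satisfy (k/3 + 2/3)·f(k+1) − (1)·f(k) = k - 1.
Degrees (1,0,1) ⇒ d ≤ 0.
A polynomial solution: f(k) = 3.
Certificate R = B(k−1)f/C = 3/(k - 1) gives s_k = factorial(k + 1)/3**k.
Verify: (k - 1)*factorial(k + 1)/(3*3**k) matches t_k.
Σ_(k=0)^(5) t_k = s_(6) − s_(0) = 560/81 − (1) = 479/81.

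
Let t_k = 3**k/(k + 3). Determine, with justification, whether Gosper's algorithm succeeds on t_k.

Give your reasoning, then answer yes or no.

t_(k+1)/t_k = 3*(k + 3)/(k + 4).
Gosper form: A/B · C(k+1)/C(k) with A=3*k + 9, B=k + 4, C=1.
Set up (3*k + 9)·f(k+1) − (k + 3)·f(k) − (1) = 0.
deg f ≤ -1 (via 1,1,0).
Negative degree bound (-1): no f exists, t_k not Gosper-summable.

No. Not Gosper-summable.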